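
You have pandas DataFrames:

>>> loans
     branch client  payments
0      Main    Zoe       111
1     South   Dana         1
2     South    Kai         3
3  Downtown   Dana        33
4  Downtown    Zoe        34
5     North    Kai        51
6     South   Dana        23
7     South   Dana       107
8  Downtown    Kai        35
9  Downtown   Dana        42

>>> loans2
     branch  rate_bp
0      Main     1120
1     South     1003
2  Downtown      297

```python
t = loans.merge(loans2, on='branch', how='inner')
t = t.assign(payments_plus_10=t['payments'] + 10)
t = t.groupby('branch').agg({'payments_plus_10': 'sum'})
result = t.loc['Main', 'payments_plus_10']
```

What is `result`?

121

merge on 'branch' (how='inner') → 9 rows:
     branch client  payments  rate_bp
0      Main    Zoe       111     1120
1     South   Dana         1     1003
2     South    Kai         3     1003
3  Downtown   Dana        33      297
4  Downtown    Zoe        34      297
5     South   Dana        23     1003
6     South   Dana       107     1003
7  Downtown    Kai        35      297
8  Downtown   Dana        42      297
add column payments_plus_10 = t['payments'] + 10:
     branch client  payments  rate_bp  payments_plus_10
0      Main    Zoe       111     1120               121
1     South   Dana         1     1003                11
2     South    Kai         3     1003                13
3  Downtown   Dana        33      297                43
4  Downtown    Zoe        34      297                44
5     South   Dana        23     1003                33
6     South   Dana       107     1003               117
7  Downtown    Kai        35      297                45
8  Downtown   Dana        42      297                52
group by branch, sum of payments_plus_10:
          payments_plus_10
branch                    
Downtown               184
Main                   121
South                  174
value at row 'Main', column 'payments_plus_10' → 121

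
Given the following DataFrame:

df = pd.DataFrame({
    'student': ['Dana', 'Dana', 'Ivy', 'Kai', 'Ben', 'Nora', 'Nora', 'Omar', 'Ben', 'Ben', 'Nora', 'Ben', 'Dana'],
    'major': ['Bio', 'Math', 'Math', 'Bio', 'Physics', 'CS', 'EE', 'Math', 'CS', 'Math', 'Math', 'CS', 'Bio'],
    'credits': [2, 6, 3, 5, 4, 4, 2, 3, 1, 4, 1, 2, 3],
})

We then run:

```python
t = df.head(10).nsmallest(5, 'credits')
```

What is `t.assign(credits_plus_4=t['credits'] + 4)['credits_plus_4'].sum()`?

31

take first 10 rows:
  student    major  credits
0    Dana      Bio        2
1    Dana     Math        6
2     Ivy     Math        3
3     Kai      Bio        5
4     Ben  Physics        4
5    Nora       CS        4
6    Nora       EE        2
7    Omar     Math        3
8     Ben       CS        1
9     Ben     Math        4
take 5 rows with smallest credits:
  student major  credits
8     Ben    CS        1
0    Dana   Bio        2
6    Nora    EE        2
2     Ivy  Math        3
7    Omar  Math        3
add column credits_plus_4 = t['credits'] + 4:
  student major  credits  credits_plus_4
8     Ben    CS        1               5
0    Dana   Bio        2               6
6    Nora    EE        2               6
2     Ivy  Math        3               7
7    Omar  Math        3               7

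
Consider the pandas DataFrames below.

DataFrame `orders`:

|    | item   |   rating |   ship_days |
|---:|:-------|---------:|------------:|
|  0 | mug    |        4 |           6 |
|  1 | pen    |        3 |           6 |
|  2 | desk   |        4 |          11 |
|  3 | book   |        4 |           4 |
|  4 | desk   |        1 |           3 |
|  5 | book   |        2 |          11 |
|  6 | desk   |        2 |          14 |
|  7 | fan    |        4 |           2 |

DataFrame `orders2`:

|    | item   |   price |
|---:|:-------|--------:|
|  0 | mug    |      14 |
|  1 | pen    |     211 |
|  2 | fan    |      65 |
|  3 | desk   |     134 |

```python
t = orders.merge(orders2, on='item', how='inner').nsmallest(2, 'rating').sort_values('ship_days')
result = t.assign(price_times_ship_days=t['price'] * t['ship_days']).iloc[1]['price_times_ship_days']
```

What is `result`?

merge on 'item' (how='inner') → 6 rows:
   item  rating  ship_days  price
0   mug       4          6     14
1   pen       3          6    211
2  desk       4         11    134
3  desk       1          3    134
4  desk       2         14    134
5   fan       4          2     65
take 2 rows with smallest rating:
   item  rating  ship_days  price
3  desk       1          3    134
4  desk       2         14    134
sort by ship_days:
   item  rating  ship_days  price
3  desk       1          3    134
4  desk       2         14    134
add column price_times_ship_days = t['price'] * t['ship_days']:
   item  rating  ship_days  price  price_times_ship_days
3  desk       1          3    134                    402
4  desk       2         14    134                   1876

1876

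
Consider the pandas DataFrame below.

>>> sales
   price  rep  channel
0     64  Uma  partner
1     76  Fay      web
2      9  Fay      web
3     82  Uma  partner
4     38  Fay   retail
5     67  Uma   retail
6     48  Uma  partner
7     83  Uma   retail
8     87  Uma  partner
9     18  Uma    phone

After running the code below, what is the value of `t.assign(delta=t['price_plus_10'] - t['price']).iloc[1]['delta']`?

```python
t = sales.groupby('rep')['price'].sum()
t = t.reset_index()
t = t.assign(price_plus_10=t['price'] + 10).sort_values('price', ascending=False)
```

group by rep, sum of price:
rep
Fay    123
Uma    449
Name: price, dtype: int64
reset_index():
   rep  price
0  Fay    123
1  Uma    449
add column price_plus_10 = t['price'] + 10:
   rep  price  price_plus_10
0  Fay    123            133
1  Uma    449            459
sort by price descending:
   rep  price  price_plus_10
1  Uma    449            459
0  Fay    123            133
add column delta = t['price_plus_10'] - t['price']:
   rep  price  price_plus_10  delta
1  Uma    449            459     10
0  Fay    123            133     10
value at position 1, column 'delta' → 10

10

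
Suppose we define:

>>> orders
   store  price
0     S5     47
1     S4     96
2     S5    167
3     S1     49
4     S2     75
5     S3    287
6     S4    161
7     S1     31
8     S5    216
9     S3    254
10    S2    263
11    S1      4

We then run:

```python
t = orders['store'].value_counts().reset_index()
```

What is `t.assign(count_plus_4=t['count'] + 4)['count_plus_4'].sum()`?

value_counts of store:
store
S5    3
S1    3
S4    2
S2    2
S3    2
Name: count, dtype: int64
reset_index():
  store  count
0    S5      3
1    S1      3
2    S4      2
3    S2      2
4    S3      2
add column count_plus_4 = t['count'] + 4:
  store  count  count_plus_4
0    S5      3             7
1    S1      3             7
2    S4      2             6
3    S2      2             6
4    S3      2             6
sum of column 'count_plus_4' → 32

32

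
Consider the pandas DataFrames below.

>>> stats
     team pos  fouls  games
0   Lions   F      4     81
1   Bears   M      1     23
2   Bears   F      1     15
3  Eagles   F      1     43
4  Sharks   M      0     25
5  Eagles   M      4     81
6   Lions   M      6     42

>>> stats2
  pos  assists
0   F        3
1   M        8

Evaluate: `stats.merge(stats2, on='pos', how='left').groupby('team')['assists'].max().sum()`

merge on 'pos' (how='left') → 7 rows:
     team pos  fouls  games  assists
0   Lions   F      4     81        3
1   Bears   M      1     23        8
2   Bears   F      1     15        3
3  Eagles   F      1     43        3
4  Sharks   M      0     25        8
5  Eagles   M      4     81        8
6   Lions   M      6     42        8
group by team, max of assists:
team
Bears     8
Eagles    8
Lions     8
Sharks    8
Name: assists, dtype: int64

32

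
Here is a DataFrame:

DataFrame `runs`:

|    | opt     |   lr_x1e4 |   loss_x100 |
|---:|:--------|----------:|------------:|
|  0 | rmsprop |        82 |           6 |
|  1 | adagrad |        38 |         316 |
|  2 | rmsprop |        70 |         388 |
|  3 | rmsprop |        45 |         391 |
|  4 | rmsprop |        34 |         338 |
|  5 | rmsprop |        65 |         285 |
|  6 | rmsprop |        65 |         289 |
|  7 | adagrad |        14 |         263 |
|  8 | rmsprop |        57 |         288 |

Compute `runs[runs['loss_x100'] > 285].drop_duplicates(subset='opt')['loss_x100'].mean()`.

352.0

filter rows where loss_x100 > 285:
       opt  lr_x1e4  loss_x100
1  adagrad       38        316
2  rmsprop       70        388
3  rmsprop       45        391
4  rmsprop       34        338
6  rmsprop       65        289
8  rmsprop       57        288
drop duplicate opt (keep=first):
       opt  lr_x1e4  loss_x100
1  adagrad       38        316
2  rmsprop       70        388
Then the mean of column 'loss_x100': 352.0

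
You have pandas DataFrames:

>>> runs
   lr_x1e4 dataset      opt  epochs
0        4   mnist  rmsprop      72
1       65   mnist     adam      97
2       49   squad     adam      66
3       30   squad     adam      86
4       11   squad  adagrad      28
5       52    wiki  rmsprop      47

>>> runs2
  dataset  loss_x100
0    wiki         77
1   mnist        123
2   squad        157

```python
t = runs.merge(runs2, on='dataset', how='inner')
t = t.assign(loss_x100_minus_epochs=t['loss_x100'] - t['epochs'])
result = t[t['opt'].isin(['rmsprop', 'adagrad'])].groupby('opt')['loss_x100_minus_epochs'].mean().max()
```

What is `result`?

129.0

merge on 'dataset' (how='inner') → 6 rows:
   lr_x1e4 dataset      opt  epochs  loss_x100
0        4   mnist  rmsprop      72        123
1       65   mnist     adam      97        123
2       49   squad     adam      66        157
3       30   squad     adam      86        157
4       11   squad  adagrad      28        157
5       52    wiki  rmsprop      47         77
add column loss_x100_minus_epochs = t['loss_x100'] - t['epochs']:
   lr_x1e4 dataset      opt  epochs  loss_x100  loss_x100_minus_epochs
0        4   mnist  rmsprop      72        123                      51
1       65   mnist     adam      97        123                      26
2       49   squad     adam      66        157                      91
3       30   squad     adam      86        157                      71
4       11   squad  adagrad      28        157                     129
5       52    wiki  rmsprop      47         77                      30
filter rows where opt in ['rmsprop', 'adagrad']:
   lr_x1e4 dataset      opt  epochs  loss_x100  loss_x100_minus_epochs
0        4   mnist  rmsprop      72        123                      51
4       11   squad  adagrad      28        157                     129
5       52    wiki  rmsprop      47         77                      30
group by opt, mean of loss_x100_minus_epochs:
opt
adagrad    129.0
rmsprop     40.5
Name: loss_x100_minus_epochs, dtype: float64
The max of the resulting series is 129.0.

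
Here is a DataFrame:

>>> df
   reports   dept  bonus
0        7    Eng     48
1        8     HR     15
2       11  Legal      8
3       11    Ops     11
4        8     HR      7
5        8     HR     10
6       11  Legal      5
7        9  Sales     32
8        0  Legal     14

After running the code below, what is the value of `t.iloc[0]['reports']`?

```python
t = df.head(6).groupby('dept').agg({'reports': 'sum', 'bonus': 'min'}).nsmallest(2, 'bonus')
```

take first 6 rows:
   reports   dept  bonus
0        7    Eng     48
1        8     HR     15
2       11  Legal      8
3       11    Ops     11
4        8     HR      7
5        8     HR     10
group by dept: sum(reports), min(bonus):
       reports  bonus
dept                 
Eng          7     48
HR          24      7
Legal       11      8
Ops         11     11
take 2 rows with smallest bonus:
       reports  bonus
dept                 
HR          24      7
Legal       11      8
Taking the value at position 0, column 'reports' gives 24.

24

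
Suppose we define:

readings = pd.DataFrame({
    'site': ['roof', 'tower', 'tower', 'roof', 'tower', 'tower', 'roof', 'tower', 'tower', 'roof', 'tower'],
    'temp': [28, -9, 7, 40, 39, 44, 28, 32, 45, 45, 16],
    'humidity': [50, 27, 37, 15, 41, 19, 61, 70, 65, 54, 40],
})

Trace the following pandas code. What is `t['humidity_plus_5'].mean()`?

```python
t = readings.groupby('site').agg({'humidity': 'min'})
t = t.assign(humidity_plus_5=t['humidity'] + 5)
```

group by site, min of humidity:
       humidity
site           
roof         15
tower        19
add column humidity_plus_5 = t['humidity'] + 5:
       humidity  humidity_plus_5
site                            
roof         15               20
tower        19               24
Reading off the mean of column 'humidity_plus_5', we get 22.0.

22.0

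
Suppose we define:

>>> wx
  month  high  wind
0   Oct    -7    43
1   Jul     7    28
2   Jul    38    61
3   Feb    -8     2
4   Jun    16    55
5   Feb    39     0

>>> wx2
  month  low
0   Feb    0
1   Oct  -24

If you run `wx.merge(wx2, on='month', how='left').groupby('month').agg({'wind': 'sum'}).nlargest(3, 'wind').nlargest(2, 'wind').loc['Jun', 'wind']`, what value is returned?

55

merge on 'month' (how='left') → 6 rows:
  month  high  wind   low
0   Oct    -7    43 -24.0
1   Jul     7    28   NaN
2   Jul    38    61   NaN
3   Feb    -8     2   0.0
4   Jun    16    55   NaN
5   Feb    39     0   0.0
group by month, sum of wind:
       wind
month      
Feb       2
Jul      89
Jun      55
Oct      43
take 3 rows with largest wind:
       wind
month      
Jul      89
Jun      55
Oct      43
take 2 rows with largest wind:
       wind
month      
Jul      89
Jun      55
Finally, value at row 'Jun', column 'wind' = 55.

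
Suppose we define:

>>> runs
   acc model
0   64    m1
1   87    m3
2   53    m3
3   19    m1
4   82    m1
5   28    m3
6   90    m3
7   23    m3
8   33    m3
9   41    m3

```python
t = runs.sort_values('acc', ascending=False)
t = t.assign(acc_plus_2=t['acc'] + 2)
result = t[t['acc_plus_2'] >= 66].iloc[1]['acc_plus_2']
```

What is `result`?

sort by acc descending:
   acc model
6   90    m3
1   87    m3
4   82    m1
0   64    m1
2   53    m3
9   41    m3
8   33    m3
5   28    m3
7   23    m3
3   19    m1
add column acc_plus_2 = t['acc'] + 2:
   acc model  acc_plus_2
6   90    m3          92
1   87    m3          89
4   82    m1          84
0   64    m1          66
2   53    m3          55
9   41    m3          43
8   33    m3          35
5   28    m3          30
7   23    m3          25
3   19    m1          21
filter rows where acc_plus_2 >= 66:
   acc model  acc_plus_2
6   90    m3          92
1   87    m3          89
4   82    m1          84
0   64    m1          66
Taking the value at position 1, column 'acc_plus_2' gives 89.

89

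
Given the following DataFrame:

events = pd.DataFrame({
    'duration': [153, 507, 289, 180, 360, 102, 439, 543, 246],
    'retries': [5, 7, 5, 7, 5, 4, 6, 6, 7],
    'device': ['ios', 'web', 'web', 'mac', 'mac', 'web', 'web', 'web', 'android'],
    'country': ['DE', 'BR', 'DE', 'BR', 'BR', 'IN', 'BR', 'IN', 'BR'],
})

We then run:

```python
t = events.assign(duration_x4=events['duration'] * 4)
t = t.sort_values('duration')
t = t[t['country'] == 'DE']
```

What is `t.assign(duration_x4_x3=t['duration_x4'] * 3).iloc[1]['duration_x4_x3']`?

add column duration_x4 = events['duration'] * 4:
   duration  retries   device country  duration_x4
0       153        5      ios      DE          612
1       507        7      web      BR         2028
2       289        5      web      DE         1156
3       180        7      mac      BR          720
4       360        5      mac      BR         1440
5       102        4      web      IN          408
6       439        6      web      BR         1756
7       543        6      web      IN         2172
8       246        7  android      BR          984
sort by duration:
   duration  retries   device country  duration_x4
5       102        4      web      IN          408
0       153        5      ios      DE          612
3       180        7      mac      BR          720
8       246        7  android      BR          984
2       289        5      web      DE         1156
4       360        5      mac      BR         1440
6       439        6      web      BR         1756
1       507        7      web      BR         2028
7       543        6      web      IN         2172
filter rows where country == 'DE':
   duration  retries device country  duration_x4
0       153        5    ios      DE          612
2       289        5    web      DE         1156
add column duration_x4_x3 = t['duration_x4'] * 3:
   duration  retries device country  duration_x4  duration_x4_x3
0       153        5    ios      DE          612            1836
2       289        5    web      DE         1156            3468
value at position 1, column 'duration_x4_x3' → 3468

3468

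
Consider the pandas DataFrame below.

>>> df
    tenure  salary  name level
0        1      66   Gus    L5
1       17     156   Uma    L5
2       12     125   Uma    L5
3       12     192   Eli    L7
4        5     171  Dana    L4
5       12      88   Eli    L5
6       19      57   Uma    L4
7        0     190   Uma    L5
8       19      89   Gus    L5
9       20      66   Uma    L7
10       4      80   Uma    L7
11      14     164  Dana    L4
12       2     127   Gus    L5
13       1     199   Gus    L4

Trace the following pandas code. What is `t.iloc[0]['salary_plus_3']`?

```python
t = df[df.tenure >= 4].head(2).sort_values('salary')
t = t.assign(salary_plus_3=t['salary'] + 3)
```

128

filter rows where tenure >= 4:
    tenure  salary  name level
1       17     156   Uma    L5
2       12     125   Uma    L5
3       12     192   Eli    L7
4        5     171  Dana    L4
5       12      88   Eli    L5
6       19      57   Uma    L4
8       19      89   Gus    L5
9       20      66   Uma    L7
10       4      80   Uma    L7
11      14     164  Dana    L4
take first 2 rows:
   tenure  salary name level
1      17     156  Uma    L5
2      12     125  Uma    L5
sort by salary:
   tenure  salary name level
2      12     125  Uma    L5
1      17     156  Uma    L5
add column salary_plus_3 = t['salary'] + 3:
   tenure  salary name level  salary_plus_3
2      12     125  Uma    L5            128
1      17     156  Uma    L5            159
The value at position 0, column 'salary_plus_3' is 128.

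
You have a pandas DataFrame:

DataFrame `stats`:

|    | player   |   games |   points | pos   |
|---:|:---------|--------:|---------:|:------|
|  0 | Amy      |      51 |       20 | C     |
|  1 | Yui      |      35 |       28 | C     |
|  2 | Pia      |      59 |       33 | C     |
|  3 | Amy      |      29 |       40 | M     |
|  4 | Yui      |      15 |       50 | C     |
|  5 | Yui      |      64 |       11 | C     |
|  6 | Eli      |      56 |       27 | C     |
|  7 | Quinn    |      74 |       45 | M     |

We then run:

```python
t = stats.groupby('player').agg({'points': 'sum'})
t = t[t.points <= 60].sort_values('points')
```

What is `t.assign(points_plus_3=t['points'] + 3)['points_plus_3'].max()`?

63

group by player, sum of points:
        points
player        
Amy         60
Eli         27
Pia         33
Quinn       45
Yui         89
filter rows where points <= 60:
        points
player        
Amy         60
Eli         27
Pia         33
Quinn       45
sort by points:
        points
player        
Eli         27
Pia         33
Quinn       45
Amy         60
add column points_plus_3 = t['points'] + 3:
        points  points_plus_3
player                       
Eli         27             30
Pia         33             36
Quinn       45             48
Amy         60             63
So max() = 63.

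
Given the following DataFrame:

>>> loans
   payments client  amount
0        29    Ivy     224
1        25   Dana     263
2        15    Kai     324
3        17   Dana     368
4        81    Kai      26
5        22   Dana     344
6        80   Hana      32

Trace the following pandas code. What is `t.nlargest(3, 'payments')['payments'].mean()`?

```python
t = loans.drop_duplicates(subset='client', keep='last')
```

63.3333333333

drop duplicate client (keep=last):
   payments client  amount
0        29    Ivy     224
4        81    Kai      26
5        22   Dana     344
6        80   Hana      32
take 3 rows with largest payments:
   payments client  amount
4        81    Kai      26
6        80   Hana      32
0        29    Ivy     224
So mean() = 63.3333333333.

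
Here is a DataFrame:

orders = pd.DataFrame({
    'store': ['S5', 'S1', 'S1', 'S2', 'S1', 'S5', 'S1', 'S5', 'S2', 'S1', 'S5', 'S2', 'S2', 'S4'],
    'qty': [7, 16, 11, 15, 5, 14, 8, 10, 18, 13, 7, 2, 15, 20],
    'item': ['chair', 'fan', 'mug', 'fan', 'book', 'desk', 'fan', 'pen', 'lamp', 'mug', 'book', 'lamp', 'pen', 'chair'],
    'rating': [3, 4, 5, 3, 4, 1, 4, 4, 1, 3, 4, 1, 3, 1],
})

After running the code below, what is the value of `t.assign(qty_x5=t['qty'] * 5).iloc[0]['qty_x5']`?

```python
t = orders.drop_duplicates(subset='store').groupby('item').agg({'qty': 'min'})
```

drop duplicate store (keep=first):
   store  qty   item  rating
0     S5    7  chair       3
1     S1   16    fan       4
3     S2   15    fan       3
13    S4   20  chair       1
group by item, min of qty:
       qty
item      
chair    7
fan     15
add column qty_x5 = t['qty'] * 5:
       qty  qty_x5
item              
chair    7      35
fan     15      75

35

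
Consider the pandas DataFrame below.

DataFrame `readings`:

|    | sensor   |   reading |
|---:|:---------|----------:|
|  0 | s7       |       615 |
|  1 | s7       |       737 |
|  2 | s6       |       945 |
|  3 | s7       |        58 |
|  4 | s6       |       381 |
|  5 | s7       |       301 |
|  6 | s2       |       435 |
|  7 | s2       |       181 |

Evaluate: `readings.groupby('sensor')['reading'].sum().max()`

1711

group by sensor, sum of reading:
sensor
s2     616
s6    1326
s7    1711
Name: reading, dtype: int64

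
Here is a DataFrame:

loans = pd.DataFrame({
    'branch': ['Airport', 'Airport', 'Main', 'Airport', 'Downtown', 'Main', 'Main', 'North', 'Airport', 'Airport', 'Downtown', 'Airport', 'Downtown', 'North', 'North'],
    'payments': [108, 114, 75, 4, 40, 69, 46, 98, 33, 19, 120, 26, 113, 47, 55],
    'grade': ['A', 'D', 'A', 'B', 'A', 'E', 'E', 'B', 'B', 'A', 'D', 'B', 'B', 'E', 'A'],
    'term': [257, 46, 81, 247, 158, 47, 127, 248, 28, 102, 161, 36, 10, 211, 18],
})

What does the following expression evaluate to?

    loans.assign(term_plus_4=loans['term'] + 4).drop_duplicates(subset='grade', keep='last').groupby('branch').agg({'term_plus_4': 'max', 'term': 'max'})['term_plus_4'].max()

add column term_plus_4 = loans['term'] + 4:
      branch  payments grade  term  term_plus_4
0    Airport       108     A   257          261
1    Airport       114     D    46           50
2       Main        75     A    81           85
3    Airport         4     B   247          251
4   Downtown        40     A   158          162
5       Main        69     E    47           51
6       Main        46     E   127          131
7      North        98     B   248          252
8    Airport        33     B    28           32
9    Airport        19     A   102          106
10  Downtown       120     D   161          165
11   Airport        26     B    36           40
12  Downtown       113     B    10           14
13     North        47     E   211          215
14     North        55     A    18           22
drop duplicate grade (keep=last):
      branch  payments grade  term  term_plus_4
10  Downtown       120     D   161          165
12  Downtown       113     B    10           14
13     North        47     E   211          215
14     North        55     A    18           22
group by branch: max(term_plus_4), max(term):
          term_plus_4  term
branch                     
Downtown          165   161
North             215   211

215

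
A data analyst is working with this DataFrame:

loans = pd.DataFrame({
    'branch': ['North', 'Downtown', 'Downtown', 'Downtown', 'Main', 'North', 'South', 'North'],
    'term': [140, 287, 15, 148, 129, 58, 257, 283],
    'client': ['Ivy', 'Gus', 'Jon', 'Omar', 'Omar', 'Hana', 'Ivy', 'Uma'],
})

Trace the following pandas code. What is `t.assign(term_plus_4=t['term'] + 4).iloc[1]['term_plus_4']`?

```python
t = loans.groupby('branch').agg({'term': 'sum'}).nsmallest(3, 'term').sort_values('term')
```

group by branch, sum of term:
          term
branch        
Downtown   450
Main       129
North      481
South      257
take 3 rows with smallest term:
          term
branch        
Main       129
South      257
Downtown   450
sort by term:
          term
branch        
Main       129
South      257
Downtown   450
add column term_plus_4 = t['term'] + 4:
          term  term_plus_4
branch                     
Main       129          133
South      257          261
Downtown   450          454
So iloc[1]['term_plus_4'] = 261.

261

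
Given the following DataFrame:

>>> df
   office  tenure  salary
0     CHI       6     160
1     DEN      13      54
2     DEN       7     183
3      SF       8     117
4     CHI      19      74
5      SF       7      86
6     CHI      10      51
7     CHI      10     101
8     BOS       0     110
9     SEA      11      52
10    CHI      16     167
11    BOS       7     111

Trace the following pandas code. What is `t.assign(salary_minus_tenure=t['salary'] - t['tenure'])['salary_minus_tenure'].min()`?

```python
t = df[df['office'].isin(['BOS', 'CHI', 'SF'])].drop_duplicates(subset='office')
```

109

filter rows where office in ['BOS', 'CHI', 'SF']:
   office  tenure  salary
0     CHI       6     160
3      SF       8     117
4     CHI      19      74
5      SF       7      86
6     CHI      10      51
7     CHI      10     101
8     BOS       0     110
10    CHI      16     167
11    BOS       7     111
drop duplicate office (keep=first):
  office  tenure  salary
0    CHI       6     160
3     SF       8     117
8    BOS       0     110
add column salary_minus_tenure = t['salary'] - t['tenure']:
  office  tenure  salary  salary_minus_tenure
0    CHI       6     160                  154
3     SF       8     117                  109
8    BOS       0     110                  110
Then the min of column 'salary_minus_tenure': 109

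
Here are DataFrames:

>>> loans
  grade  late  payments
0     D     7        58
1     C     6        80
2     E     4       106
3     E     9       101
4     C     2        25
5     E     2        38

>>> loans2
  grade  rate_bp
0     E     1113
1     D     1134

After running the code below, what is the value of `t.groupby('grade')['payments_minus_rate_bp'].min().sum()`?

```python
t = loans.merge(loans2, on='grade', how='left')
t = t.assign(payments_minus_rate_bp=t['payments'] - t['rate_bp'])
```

merge on 'grade' (how='left') → 6 rows:
  grade  late  payments  rate_bp
0     D     7        58   1134.0
1     C     6        80      NaN
2     E     4       106   1113.0
3     E     9       101   1113.0
4     C     2        25      NaN
5     E     2        38   1113.0
add column payments_minus_rate_bp = t['payments'] - t['rate_bp']:
  grade  late  payments  rate_bp  payments_minus_rate_bp
0     D     7        58   1134.0                 -1076.0
1     C     6        80      NaN                     NaN
2     E     4       106   1113.0                 -1007.0
3     E     9       101   1113.0                 -1012.0
4     C     2        25      NaN                     NaN
5     E     2        38   1113.0                 -1075.0
group by grade, min of payments_minus_rate_bp:
grade
C       NaN
D   -1076.0
E   -1075.0
Name: payments_minus_rate_bp, dtype: float64
Then the sum of the resulting series: -2151.0

-2151.0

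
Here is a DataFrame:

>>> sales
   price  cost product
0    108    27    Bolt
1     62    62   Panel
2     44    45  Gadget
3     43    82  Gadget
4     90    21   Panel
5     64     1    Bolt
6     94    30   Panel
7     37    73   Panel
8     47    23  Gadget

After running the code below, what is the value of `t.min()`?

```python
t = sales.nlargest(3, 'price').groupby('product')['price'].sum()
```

108

take 3 rows with largest price:
   price  cost product
0    108    27    Bolt
6     94    30   Panel
4     90    21   Panel
group by product, sum of price:
product
Bolt     108
Panel    184
Name: price, dtype: int64
Finally, min of the resulting series = 108.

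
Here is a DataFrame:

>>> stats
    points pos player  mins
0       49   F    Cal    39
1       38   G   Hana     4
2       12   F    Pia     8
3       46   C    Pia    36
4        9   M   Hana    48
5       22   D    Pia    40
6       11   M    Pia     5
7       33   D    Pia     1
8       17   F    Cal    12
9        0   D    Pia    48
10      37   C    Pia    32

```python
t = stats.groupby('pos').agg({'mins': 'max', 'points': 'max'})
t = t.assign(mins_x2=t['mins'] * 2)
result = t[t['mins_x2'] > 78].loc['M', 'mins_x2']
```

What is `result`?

group by pos: max(mins), max(points):
     mins  points
pos              
C      36      46
D      48      33
F      39      49
G       4      38
M      48      11
add column mins_x2 = t['mins'] * 2:
     mins  points  mins_x2
pos                       
C      36      46       72
D      48      33       96
F      39      49       78
G       4      38        8
M      48      11       96
filter rows where mins_x2 > 78:
     mins  points  mins_x2
pos                       
D      48      33       96
M      48      11       96
value at row 'M', column 'mins_x2' → 96

96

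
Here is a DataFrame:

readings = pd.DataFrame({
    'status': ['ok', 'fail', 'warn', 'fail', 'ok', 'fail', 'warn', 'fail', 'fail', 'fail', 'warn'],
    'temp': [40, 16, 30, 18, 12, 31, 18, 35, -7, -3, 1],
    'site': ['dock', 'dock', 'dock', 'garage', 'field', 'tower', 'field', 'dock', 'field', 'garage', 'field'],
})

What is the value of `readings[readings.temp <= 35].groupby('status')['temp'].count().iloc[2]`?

3

filter rows where temp <= 35:
   status  temp    site
1    fail    16    dock
2    warn    30    dock
3    fail    18  garage
4      ok    12   field
5    fail    31   tower
6    warn    18   field
7    fail    35    dock
8    fail    -7   field
9    fail    -3  garage
10   warn     1   field
group by status, count of temp:
status
fail    6
ok      1
warn    3
Name: temp, dtype: int64
Reading off the value at position 2, we get 3.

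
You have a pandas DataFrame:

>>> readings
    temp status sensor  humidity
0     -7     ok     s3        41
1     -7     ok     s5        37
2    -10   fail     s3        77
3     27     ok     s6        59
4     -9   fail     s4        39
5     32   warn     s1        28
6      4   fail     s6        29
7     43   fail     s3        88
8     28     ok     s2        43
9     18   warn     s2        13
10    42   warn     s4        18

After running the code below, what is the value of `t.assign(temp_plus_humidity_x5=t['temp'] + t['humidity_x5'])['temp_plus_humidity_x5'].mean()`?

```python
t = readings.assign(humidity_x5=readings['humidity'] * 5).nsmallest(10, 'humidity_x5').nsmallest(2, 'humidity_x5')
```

add column humidity_x5 = readings['humidity'] * 5:
    temp status sensor  humidity  humidity_x5
0     -7     ok     s3        41          205
1     -7     ok     s5        37          185
2    -10   fail     s3        77          385
3     27     ok     s6        59          295
4     -9   fail     s4        39          195
5     32   warn     s1        28          140
6      4   fail     s6        29          145
7     43   fail     s3        88          440
8     28     ok     s2        43          215
9     18   warn     s2        13           65
10    42   warn     s4        18           90
take 10 rows with smallest humidity_x5:
    temp status sensor  humidity  humidity_x5
9     18   warn     s2        13           65
10    42   warn     s4        18           90
5     32   warn     s1        28          140
6      4   fail     s6        29          145
1     -7     ok     s5        37          185
4     -9   fail     s4        39          195
0     -7     ok     s3        41          205
8     28     ok     s2        43          215
3     27     ok     s6        59          295
2    -10   fail     s3        77          385
take 2 rows with smallest humidity_x5:
    temp status sensor  humidity  humidity_x5
9     18   warn     s2        13           65
10    42   warn     s4        18           90
add column temp_plus_humidity_x5 = t['temp'] + t['humidity_x5']:
    temp status sensor  humidity  humidity_x5  temp_plus_humidity_x5
9     18   warn     s2        13           65                     83
10    42   warn     s4        18           90                    132
The mean of column 'temp_plus_humidity_x5' is 107.5.

107.5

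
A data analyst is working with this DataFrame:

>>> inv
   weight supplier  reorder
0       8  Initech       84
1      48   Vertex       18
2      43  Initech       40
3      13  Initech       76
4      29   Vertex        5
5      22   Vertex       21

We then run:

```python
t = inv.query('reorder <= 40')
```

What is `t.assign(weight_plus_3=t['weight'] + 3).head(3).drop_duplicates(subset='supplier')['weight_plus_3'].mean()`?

48.5

filter rows where reorder <= 40:
   weight supplier  reorder
1      48   Vertex       18
2      43  Initech       40
4      29   Vertex        5
5      22   Vertex       21
add column weight_plus_3 = t['weight'] + 3:
   weight supplier  reorder  weight_plus_3
1      48   Vertex       18             51
2      43  Initech       40             46
4      29   Vertex        5             32
5      22   Vertex       21             25
take first 3 rows:
   weight supplier  reorder  weight_plus_3
1      48   Vertex       18             51
2      43  Initech       40             46
4      29   Vertex        5             32
drop duplicate supplier (keep=first):
   weight supplier  reorder  weight_plus_3
1      48   Vertex       18             51
2      43  Initech       40             46
Taking the mean of column 'weight_plus_3' gives 48.5.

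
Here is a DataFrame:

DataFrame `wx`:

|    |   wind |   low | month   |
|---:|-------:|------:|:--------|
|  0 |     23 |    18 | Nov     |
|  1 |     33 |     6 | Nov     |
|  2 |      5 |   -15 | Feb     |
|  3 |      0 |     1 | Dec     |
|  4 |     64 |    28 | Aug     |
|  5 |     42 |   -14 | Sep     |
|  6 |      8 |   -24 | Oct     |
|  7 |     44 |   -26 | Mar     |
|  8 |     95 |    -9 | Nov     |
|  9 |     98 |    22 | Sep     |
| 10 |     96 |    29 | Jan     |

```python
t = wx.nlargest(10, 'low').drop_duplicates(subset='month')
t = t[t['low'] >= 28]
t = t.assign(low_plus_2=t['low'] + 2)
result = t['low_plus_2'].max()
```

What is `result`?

take 10 rows with largest low:
    wind  low month
10    96   29   Jan
4     64   28   Aug
9     98   22   Sep
0     23   18   Nov
1     33    6   Nov
3      0    1   Dec
8     95   -9   Nov
5     42  -14   Sep
2      5  -15   Feb
6      8  -24   Oct
drop duplicate month (keep=first):
    wind  low month
10    96   29   Jan
4     64   28   Aug
9     98   22   Sep
0     23   18   Nov
3      0    1   Dec
2      5  -15   Feb
6      8  -24   Oct
filter rows where low >= 28:
    wind  low month
10    96   29   Jan
4     64   28   Aug
add column low_plus_2 = t['low'] + 2:
    wind  low month  low_plus_2
10    96   29   Jan          31
4     64   28   Aug          30

31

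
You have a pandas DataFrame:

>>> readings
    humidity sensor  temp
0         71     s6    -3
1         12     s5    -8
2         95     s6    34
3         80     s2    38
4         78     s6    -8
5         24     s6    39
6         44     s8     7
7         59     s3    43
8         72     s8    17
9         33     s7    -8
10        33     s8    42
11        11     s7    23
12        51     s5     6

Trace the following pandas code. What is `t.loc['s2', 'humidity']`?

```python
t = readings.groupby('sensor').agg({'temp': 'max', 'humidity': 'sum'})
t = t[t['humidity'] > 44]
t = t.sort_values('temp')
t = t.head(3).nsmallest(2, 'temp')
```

80

group by sensor: max(temp), sum(humidity):
        temp  humidity
sensor                
s2        38        80
s3        43        59
s5         6        63
s6        39       268
s7        23        44
s8        42       149
filter rows where humidity > 44:
        temp  humidity
sensor                
s2        38        80
s3        43        59
s5         6        63
s6        39       268
s8        42       149
sort by temp:
        temp  humidity
sensor                
s5         6        63
s2        38        80
s6        39       268
s8        42       149
s3        43        59
take first 3 rows:
        temp  humidity
sensor                
s5         6        63
s2        38        80
s6        39       268
take 2 rows with smallest temp:
        temp  humidity
sensor                
s5         6        63
s2        38        80
Reading off the value at row 's2', column 'humidity', we get 80.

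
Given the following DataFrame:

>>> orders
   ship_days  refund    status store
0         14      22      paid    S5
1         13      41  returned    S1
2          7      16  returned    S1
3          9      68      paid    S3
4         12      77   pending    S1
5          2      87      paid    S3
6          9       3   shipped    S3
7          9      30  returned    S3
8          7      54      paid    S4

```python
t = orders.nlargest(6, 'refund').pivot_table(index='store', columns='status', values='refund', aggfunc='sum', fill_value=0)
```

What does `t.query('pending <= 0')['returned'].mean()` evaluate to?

15.0

take 6 rows with largest refund:
   ship_days  refund    status store
5          2      87      paid    S3
4         12      77   pending    S1
3          9      68      paid    S3
8          7      54      paid    S4
1         13      41  returned    S1
7          9      30  returned    S3
pivot: rows=store, cols=status, sum(refund):
status  paid  pending  returned
store                          
S1         0       77        41
S3       155        0        30
S4        54        0         0
filter rows where pending <= 0:
status  paid  pending  returned
store                          
S3       155        0        30
S4        54        0         0
mean of column 'returned' → 15.0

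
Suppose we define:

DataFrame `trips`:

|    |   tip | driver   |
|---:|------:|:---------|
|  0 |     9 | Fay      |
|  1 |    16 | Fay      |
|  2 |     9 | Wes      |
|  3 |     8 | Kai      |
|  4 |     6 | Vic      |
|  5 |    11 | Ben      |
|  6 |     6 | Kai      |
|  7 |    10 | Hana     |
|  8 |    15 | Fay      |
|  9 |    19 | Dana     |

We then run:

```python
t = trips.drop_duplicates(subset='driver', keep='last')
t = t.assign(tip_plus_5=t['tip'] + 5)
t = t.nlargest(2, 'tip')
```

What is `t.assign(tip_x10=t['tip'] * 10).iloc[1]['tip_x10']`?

drop duplicate driver (keep=last):
   tip driver
2    9    Wes
4    6    Vic
5   11    Ben
6    6    Kai
7   10   Hana
8   15    Fay
9   19   Dana
add column tip_plus_5 = t['tip'] + 5:
   tip driver  tip_plus_5
2    9    Wes          14
4    6    Vic          11
5   11    Ben          16
6    6    Kai          11
7   10   Hana          15
8   15    Fay          20
9   19   Dana          24
take 2 rows with largest tip:
   tip driver  tip_plus_5
9   19   Dana          24
8   15    Fay          20
add column tip_x10 = t['tip'] * 10:
   tip driver  tip_plus_5  tip_x10
9   19   Dana          24      190
8   15    Fay          20      150
Finally, value at position 1, column 'tip_x10' = 150.

150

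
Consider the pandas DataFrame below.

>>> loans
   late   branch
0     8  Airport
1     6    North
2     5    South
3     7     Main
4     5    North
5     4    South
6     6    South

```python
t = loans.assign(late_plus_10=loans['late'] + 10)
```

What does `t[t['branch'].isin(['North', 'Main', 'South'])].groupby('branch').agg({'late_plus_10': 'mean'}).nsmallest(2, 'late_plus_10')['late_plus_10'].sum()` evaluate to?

30.5

add column late_plus_10 = loans['late'] + 10:
   late   branch  late_plus_10
0     8  Airport            18
1     6    North            16
2     5    South            15
3     7     Main            17
4     5    North            15
5     4    South            14
6     6    South            16
filter rows where branch in ['North', 'Main', 'South']:
   late branch  late_plus_10
1     6  North            16
2     5  South            15
3     7   Main            17
4     5  North            15
5     4  South            14
6     6  South            16
group by branch, mean of late_plus_10:
        late_plus_10
branch              
Main            17.0
North           15.5
South           15.0
take 2 rows with smallest late_plus_10:
        late_plus_10
branch              
South           15.0
North           15.5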